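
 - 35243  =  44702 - 79945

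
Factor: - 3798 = -2^1 *3^2*211^1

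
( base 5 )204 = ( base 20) 2e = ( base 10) 54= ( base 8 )66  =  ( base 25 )24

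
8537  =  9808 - 1271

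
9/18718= 9/18718 =0.00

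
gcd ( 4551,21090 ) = 111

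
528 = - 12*( - 44 ) 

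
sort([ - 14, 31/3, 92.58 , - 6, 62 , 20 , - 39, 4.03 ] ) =[ - 39, - 14,-6,4.03,31/3, 20 , 62, 92.58 ] 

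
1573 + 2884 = 4457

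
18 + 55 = 73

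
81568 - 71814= 9754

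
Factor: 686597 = 151^1 * 4547^1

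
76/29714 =38/14857 = 0.00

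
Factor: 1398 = 2^1*3^1 * 233^1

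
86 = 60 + 26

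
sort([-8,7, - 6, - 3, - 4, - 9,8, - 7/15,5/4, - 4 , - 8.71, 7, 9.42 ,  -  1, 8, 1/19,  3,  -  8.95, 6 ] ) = [  -  9, - 8.95,  -  8.71,-8 ,  -  6, - 4, - 4 ,  -  3, - 1,-7/15,1/19,5/4,3,6,  7,7, 8, 8,9.42]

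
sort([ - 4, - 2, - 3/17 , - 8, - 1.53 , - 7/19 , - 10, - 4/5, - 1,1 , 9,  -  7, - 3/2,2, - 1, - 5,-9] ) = [ - 10,-9,- 8, - 7,-5,-4, -2, - 1.53,-3/2, - 1,  -  1, - 4/5, - 7/19,-3/17 , 1,  2,  9] 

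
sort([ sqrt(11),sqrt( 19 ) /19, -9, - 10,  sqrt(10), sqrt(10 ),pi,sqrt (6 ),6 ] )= [-10 ,-9,sqrt( 19 ) /19,sqrt( 6), pi,sqrt ( 10 ),sqrt (10),sqrt( 11) , 6] 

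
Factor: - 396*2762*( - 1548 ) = 2^5 * 3^4*11^1*43^1*1381^1 = 1693128096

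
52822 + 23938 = 76760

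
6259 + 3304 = 9563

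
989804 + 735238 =1725042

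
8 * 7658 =61264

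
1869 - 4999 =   -  3130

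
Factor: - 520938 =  - 2^1 *3^3 * 11^1*877^1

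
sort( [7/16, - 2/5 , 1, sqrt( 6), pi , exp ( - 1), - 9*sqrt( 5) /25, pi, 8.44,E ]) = [ - 9*sqrt (5)/25 ,  -  2/5, exp( - 1 ),7/16, 1,sqrt(6), E, pi,pi, 8.44 ] 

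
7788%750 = 288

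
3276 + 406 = 3682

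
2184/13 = 168 = 168.00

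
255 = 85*3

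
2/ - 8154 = -1 + 4076/4077 = -0.00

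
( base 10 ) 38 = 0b100110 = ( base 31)17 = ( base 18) 22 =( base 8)46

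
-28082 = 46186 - 74268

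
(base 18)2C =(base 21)26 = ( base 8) 60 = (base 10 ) 48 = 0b110000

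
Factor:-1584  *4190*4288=-28459284480 = -2^11*3^2*5^1*11^1*67^1*419^1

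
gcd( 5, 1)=1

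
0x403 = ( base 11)854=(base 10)1027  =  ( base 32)103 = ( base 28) 18j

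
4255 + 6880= 11135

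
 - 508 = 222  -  730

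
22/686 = 11/343 =0.03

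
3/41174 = 3/41174=0.00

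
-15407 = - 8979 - 6428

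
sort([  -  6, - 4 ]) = [ - 6, - 4 ]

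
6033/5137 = 6033/5137= 1.17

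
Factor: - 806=-2^1 * 13^1*31^1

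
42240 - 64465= - 22225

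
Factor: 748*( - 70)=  -2^3*5^1*7^1 * 11^1*17^1 = - 52360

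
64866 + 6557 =71423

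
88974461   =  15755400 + 73219061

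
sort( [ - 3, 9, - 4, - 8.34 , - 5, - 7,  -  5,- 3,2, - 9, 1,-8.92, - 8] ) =[ - 9, - 8.92, - 8.34, - 8, - 7, - 5,- 5, - 4,  -  3, - 3, 1, 2  ,  9] 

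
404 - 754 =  - 350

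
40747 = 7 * 5821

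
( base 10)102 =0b1100110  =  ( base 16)66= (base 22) 4e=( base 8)146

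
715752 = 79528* 9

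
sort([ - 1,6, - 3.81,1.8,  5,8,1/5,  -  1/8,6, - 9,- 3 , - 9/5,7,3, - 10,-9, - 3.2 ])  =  [  -  10, - 9 , - 9, - 3.81 , - 3.2, - 3, - 9/5, - 1, - 1/8, 1/5,1.8,3, 5,6,  6 , 7,8]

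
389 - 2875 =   -  2486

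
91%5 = 1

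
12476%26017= 12476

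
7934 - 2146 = 5788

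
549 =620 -71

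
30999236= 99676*311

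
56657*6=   339942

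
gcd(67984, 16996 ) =16996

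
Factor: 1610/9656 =2^( - 2)*5^1*7^1*17^( - 1 )*23^1 * 71^(  -  1) =805/4828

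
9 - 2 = 7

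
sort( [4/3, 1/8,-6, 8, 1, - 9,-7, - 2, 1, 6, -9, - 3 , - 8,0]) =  [ - 9, - 9, - 8, - 7,  -  6,  -  3,  -  2, 0, 1/8, 1, 1, 4/3,  6, 8 ] 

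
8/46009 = 8/46009 = 0.00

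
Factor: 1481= 1481^1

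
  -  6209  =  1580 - 7789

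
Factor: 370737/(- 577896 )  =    -  621/968 = -2^(-3) *3^3*11^( - 2)*23^1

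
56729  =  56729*1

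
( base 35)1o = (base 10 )59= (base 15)3e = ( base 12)4B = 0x3b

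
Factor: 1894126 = 2^1*13^1 * 263^1*277^1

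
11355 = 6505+4850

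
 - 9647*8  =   - 77176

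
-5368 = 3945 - 9313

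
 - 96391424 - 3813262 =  - 100204686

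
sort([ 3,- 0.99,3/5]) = [-0.99,3/5, 3 ] 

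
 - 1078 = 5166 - 6244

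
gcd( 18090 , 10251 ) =603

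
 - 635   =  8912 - 9547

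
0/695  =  0= 0.00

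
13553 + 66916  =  80469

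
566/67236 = 283/33618 = 0.01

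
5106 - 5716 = -610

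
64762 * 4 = 259048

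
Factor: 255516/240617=2^2*3^1 * 13^( - 1)*83^( - 1)*107^1*199^1*223^ ( - 1)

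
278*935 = 259930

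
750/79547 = 750/79547 = 0.01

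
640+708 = 1348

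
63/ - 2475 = -1  +  268/275 = - 0.03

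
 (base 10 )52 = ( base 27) 1p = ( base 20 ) 2c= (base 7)103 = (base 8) 64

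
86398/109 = 86398/109 =792.64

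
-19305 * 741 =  - 14305005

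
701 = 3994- 3293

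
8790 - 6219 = 2571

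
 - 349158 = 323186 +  - 672344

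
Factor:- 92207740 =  - 2^2*5^1 *4610387^1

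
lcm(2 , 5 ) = 10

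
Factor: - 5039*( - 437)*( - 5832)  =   - 2^3*3^6*19^1*23^1*5039^1 = - 12842314776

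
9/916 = 9/916 = 0.01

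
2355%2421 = 2355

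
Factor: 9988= 2^2*11^1*227^1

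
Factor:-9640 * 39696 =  - 2^7*3^1*5^1*241^1*827^1 = - 382669440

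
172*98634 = 16965048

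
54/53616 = 9/8936 = 0.00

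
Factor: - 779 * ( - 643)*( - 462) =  - 231414414 = - 2^1 * 3^1*7^1*11^1*19^1*41^1*643^1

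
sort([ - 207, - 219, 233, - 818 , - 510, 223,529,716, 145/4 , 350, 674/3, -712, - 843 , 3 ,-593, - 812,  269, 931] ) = [- 843, - 818,-812 , - 712, - 593 , - 510, - 219, - 207,3,  145/4  ,  223,674/3, 233 , 269  ,  350 , 529, 716, 931] 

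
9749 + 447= 10196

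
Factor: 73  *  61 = 4453 = 61^1*73^1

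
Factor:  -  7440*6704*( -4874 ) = 2^9*3^1*5^1*31^1*419^1*2437^1 = 243104202240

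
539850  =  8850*61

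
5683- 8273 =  - 2590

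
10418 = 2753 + 7665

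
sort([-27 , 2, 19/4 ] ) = [ - 27,  2 , 19/4]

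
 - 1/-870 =1/870 = 0.00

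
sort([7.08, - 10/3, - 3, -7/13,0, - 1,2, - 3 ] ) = [ - 10/3, - 3,-3, -1, - 7/13,0,2, 7.08]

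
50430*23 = 1159890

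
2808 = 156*18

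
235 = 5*47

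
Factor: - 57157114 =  - 2^1*7^1*4082651^1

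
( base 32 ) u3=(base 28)16b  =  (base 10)963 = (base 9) 1280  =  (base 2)1111000011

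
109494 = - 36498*( - 3 ) 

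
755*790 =596450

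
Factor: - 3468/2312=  - 3/2 = - 2^(  -  1 )*3^1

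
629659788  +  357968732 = 987628520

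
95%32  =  31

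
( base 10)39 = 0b100111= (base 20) 1J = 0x27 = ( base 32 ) 17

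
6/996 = 1/166 = 0.01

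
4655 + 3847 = 8502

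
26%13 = 0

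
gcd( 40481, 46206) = 1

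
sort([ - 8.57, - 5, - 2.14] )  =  [ - 8.57, - 5, - 2.14 ]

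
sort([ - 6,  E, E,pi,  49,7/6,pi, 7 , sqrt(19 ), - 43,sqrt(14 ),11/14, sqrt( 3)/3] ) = [  -  43 , - 6, sqrt(3)/3, 11/14, 7/6,E,E,  pi,pi, sqrt (14) , sqrt(19), 7,49]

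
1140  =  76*15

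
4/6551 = 4/6551  =  0.00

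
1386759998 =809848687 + 576911311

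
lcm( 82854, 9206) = 82854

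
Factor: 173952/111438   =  64/41 = 2^6 * 41^ ( - 1)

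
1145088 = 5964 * 192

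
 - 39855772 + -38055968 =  - 77911740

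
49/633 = 49/633 = 0.08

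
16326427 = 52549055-36222628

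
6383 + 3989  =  10372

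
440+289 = 729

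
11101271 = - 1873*( - 5927)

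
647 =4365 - 3718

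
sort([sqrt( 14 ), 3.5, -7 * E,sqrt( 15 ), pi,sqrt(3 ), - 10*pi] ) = [  -  10*pi , - 7 * E , sqrt( 3 ), pi, 3.5 , sqrt(14 ), sqrt(15) ]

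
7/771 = 7/771 = 0.01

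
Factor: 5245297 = 5245297^1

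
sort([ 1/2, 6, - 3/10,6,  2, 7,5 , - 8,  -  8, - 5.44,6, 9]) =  [ - 8, - 8,-5.44,-3/10,1/2,2, 5, 6,6,6,7,9]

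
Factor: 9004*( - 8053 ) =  - 72509212 = - 2^2*2251^1 *8053^1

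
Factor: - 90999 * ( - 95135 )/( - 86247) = -961909985/9583 = - 5^1 * 7^( - 1)*37^( - 2)  *  53^1*359^1*10111^1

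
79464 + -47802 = 31662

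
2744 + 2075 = 4819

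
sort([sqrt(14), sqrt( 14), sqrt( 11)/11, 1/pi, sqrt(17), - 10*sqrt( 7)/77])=[ - 10 * sqrt( 7) /77, sqrt( 11 )/11, 1/pi,sqrt( 14 ), sqrt( 14), sqrt( 17)]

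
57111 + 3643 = 60754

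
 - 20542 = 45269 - 65811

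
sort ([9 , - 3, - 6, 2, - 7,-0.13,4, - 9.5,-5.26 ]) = [ - 9.5, - 7,  -  6,-5.26, - 3, - 0.13,  2, 4, 9] 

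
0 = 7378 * 0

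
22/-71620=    - 11/35810 = - 0.00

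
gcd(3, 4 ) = 1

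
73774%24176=1246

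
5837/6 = 972+5/6=972.83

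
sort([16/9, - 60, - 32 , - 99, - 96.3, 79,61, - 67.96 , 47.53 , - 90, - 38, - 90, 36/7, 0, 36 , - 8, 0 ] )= [ - 99, - 96.3 , - 90 , - 90, - 67.96 , - 60, - 38, - 32 ,  -  8, 0,0,16/9, 36/7,36, 47.53, 61,  79 ]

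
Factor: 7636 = 2^2*23^1*83^1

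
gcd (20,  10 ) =10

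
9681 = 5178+4503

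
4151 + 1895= 6046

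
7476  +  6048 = 13524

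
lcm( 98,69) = 6762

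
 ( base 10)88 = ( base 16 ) 58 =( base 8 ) 130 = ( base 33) 2M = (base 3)10021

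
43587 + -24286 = 19301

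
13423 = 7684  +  5739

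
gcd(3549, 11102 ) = 91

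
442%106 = 18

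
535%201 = 133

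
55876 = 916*61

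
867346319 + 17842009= 885188328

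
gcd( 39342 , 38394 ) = 474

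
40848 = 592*69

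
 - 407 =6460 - 6867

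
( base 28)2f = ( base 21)38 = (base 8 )107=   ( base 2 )1000111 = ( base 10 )71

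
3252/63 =51 + 13/21 = 51.62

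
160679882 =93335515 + 67344367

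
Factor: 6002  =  2^1*3001^1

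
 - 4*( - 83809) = 335236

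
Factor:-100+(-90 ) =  - 2^1*5^1 * 19^1 = - 190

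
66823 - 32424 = 34399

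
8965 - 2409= 6556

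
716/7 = 716/7  =  102.29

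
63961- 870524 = -806563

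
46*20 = 920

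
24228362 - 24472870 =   -  244508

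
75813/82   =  75813/82 = 924.55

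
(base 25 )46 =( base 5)411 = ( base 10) 106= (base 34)34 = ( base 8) 152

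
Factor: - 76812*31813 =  - 2^2*3^1 * 29^1 * 37^1*173^1*1097^1=-2443620156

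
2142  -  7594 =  - 5452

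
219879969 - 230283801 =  -10403832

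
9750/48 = 203 + 1/8 = 203.12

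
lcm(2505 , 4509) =22545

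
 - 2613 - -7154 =4541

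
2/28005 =2/28005 = 0.00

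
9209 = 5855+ 3354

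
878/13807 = 878/13807= 0.06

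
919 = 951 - 32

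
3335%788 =183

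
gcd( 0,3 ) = 3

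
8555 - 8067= 488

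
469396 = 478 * 982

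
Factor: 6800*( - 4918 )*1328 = -44411507200 = -2^9*5^2 * 17^1*83^1*2459^1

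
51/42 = 1 + 3/14  =  1.21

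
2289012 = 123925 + 2165087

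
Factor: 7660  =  2^2*5^1*383^1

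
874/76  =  11+ 1/2 = 11.50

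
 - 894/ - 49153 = 894/49153 = 0.02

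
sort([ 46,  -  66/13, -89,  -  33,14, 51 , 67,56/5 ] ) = [ - 89, - 33, - 66/13,56/5,14,  46,51,67 ] 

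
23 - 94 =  - 71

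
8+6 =14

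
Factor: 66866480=2^4*5^1 * 835831^1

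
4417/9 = 490+7/9 = 490.78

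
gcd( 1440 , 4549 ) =1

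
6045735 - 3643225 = 2402510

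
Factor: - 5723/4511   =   - 13^( - 1) * 59^1*97^1*347^( - 1) 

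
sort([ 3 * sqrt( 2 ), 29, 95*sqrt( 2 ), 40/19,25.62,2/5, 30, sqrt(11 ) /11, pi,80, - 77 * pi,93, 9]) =[-77*pi, sqrt(11 )/11, 2/5,40/19,pi,  3*sqrt(2 ),  9,25.62,29,30,80 , 93,95 *sqrt(2 )]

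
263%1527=263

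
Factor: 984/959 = 2^3 * 3^1 * 7^(-1)* 41^1 *137^ ( - 1 )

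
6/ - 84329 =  - 1 + 84323/84329= - 0.00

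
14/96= 7/48= 0.15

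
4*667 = 2668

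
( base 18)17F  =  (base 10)465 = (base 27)H6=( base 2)111010001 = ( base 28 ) gh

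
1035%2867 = 1035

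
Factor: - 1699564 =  - 2^2*424891^1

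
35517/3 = 11839 =11839.00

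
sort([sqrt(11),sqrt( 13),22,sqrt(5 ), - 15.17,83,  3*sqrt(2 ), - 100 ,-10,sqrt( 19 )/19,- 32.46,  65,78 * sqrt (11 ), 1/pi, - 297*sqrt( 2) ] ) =[ - 297*sqrt(2 ),-100,-32.46,-15.17, - 10, sqrt(19) /19,  1/pi,sqrt( 5) , sqrt( 11),sqrt( 13),3*sqrt(2),22,  65,83, 78* sqrt( 11 )]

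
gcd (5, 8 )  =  1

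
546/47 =11 + 29/47= 11.62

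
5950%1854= 388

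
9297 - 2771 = 6526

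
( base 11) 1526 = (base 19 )587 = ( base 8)3654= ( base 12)1178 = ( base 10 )1964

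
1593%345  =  213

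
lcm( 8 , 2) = 8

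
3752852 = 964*3893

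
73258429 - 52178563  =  21079866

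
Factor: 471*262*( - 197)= - 24310194= - 2^1*3^1*131^1*157^1*197^1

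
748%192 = 172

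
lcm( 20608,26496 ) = 185472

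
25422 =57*446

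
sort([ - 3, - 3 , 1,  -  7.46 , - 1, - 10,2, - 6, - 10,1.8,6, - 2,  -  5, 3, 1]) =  [ - 10, - 10, - 7.46 ,-6 , - 5, - 3, - 3, - 2, - 1,1,1, 1.8, 2, 3,6]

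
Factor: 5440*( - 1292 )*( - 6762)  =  47526581760 = 2^9*3^1*5^1*7^2*17^2*19^1*23^1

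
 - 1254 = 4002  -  5256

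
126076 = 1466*86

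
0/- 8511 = 0/1 =-0.00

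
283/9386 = 283/9386=0.03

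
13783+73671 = 87454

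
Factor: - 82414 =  - 2^1*89^1*463^1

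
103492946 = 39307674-  -  64185272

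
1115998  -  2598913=-1482915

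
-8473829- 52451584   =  -60925413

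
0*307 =0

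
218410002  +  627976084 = 846386086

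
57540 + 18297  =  75837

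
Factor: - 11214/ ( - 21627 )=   14/27 = 2^1*3^( - 3 )*7^1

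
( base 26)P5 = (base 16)28F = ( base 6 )3011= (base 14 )34B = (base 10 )655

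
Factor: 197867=29^1*6823^1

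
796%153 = 31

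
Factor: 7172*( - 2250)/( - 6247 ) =2^3 * 3^2*5^3 * 11^1*163^1*6247^( - 1) = 16137000/6247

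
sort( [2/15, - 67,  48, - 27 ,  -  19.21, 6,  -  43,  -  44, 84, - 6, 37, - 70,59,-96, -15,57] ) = [- 96,-70,  -  67, - 44, - 43,  -  27, - 19.21, - 15,  -  6,2/15, 6,37, 48, 57,59, 84] 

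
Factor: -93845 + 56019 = - 37826 = - 2^1 * 18913^1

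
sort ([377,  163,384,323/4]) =[ 323/4, 163,377,384] 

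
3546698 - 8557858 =-5011160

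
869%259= 92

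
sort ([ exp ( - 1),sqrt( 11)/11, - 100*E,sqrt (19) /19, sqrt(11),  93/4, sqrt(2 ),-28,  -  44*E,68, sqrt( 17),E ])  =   [ - 100*E,  -  44*E, - 28,sqrt(19) /19,sqrt( 11 ) /11,exp(  -  1),  sqrt ( 2),  E, sqrt(11), sqrt ( 17),93/4,  68 ] 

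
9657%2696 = 1569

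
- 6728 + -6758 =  - 13486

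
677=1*677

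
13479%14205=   13479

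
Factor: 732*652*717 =2^4*3^2*61^1*163^1*239^1 = 342198288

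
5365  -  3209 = 2156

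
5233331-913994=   4319337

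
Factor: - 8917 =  - 37^1*241^1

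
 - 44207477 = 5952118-50159595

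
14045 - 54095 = -40050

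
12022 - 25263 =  - 13241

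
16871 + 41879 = 58750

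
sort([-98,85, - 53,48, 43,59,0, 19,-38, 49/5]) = [ - 98, - 53, - 38, 0, 49/5,19, 43, 48, 59 , 85 ]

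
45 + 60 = 105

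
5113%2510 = 93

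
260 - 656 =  - 396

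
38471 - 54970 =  - 16499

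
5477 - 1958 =3519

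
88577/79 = 1121 + 18/79= 1121.23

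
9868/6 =1644  +  2/3=1644.67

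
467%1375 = 467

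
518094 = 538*963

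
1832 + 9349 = 11181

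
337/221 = 337/221=1.52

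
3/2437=3/2437 = 0.00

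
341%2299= 341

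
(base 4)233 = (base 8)57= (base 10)47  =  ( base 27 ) 1k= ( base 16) 2F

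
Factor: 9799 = 41^1*239^1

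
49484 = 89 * 556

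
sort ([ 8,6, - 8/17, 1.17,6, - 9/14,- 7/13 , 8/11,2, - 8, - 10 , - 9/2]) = [ - 10, - 8, - 9/2, - 9/14, - 7/13, - 8/17, 8/11,1.17 , 2, 6,6,8]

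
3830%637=8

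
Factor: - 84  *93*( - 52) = 406224 = 2^4*3^2*7^1*13^1*31^1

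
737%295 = 147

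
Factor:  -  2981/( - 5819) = 271/529 = 23^(-2)*271^1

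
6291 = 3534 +2757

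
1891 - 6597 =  - 4706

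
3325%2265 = 1060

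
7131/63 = 2377/21 = 113.19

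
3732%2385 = 1347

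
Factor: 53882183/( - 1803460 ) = -2^( - 2 )*5^( - 1 ) *90173^( - 1)*53882183^1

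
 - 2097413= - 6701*313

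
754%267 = 220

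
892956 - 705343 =187613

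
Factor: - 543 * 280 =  - 2^3*3^1*5^1*7^1*181^1=- 152040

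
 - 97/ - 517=97/517 = 0.19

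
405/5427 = 5/67 = 0.07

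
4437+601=5038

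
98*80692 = 7907816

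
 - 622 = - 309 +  - 313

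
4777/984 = 4777/984 = 4.85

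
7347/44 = 7347/44=166.98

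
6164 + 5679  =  11843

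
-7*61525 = -430675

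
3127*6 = 18762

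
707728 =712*994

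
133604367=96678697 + 36925670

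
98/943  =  98/943  =  0.10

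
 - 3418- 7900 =-11318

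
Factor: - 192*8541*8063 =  - 13222287936 = - 2^6*3^3*11^1*13^1*73^1*733^1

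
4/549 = 4/549 = 0.01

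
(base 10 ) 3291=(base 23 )652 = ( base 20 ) 84b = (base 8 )6333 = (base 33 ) 30o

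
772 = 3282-2510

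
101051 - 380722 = -279671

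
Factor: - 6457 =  - 11^1 * 587^1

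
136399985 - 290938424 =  - 154538439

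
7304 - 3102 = 4202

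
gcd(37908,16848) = 4212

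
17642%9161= 8481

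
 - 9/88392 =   -  3/29464  =  - 0.00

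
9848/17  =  579 + 5/17 = 579.29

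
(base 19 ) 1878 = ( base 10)9888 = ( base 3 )111120020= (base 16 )26a0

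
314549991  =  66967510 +247582481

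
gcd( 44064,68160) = 96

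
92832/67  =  1385+37/67 = 1385.55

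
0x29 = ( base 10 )41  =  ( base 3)1112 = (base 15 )2B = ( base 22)1J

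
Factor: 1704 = 2^3*3^1 *71^1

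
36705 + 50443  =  87148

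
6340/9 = 704 + 4/9 = 704.44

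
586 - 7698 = -7112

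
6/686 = 3/343  =  0.01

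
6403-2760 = 3643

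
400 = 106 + 294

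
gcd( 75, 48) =3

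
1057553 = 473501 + 584052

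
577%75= 52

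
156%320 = 156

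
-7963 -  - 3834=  - 4129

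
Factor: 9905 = 5^1*7^1 *283^1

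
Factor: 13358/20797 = 2^1* 7^( - 1)*2971^( - 1)*6679^1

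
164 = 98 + 66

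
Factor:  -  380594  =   - 2^1*190297^1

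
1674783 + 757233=2432016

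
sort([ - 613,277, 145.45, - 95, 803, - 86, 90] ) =[- 613, - 95,  -  86, 90, 145.45  ,  277, 803 ]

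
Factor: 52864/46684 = 2^5*7^1*11^(  -  1 )*59^1*1061^( - 1) =13216/11671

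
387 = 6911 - 6524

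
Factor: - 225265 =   -  5^1*45053^1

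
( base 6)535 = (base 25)83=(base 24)8B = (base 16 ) cb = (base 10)203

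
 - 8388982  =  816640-9205622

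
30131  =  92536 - 62405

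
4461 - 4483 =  - 22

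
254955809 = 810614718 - 555658909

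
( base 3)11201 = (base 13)9a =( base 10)127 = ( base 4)1333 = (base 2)1111111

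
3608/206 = 1804/103  =  17.51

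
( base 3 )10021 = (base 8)130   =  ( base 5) 323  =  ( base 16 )58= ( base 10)88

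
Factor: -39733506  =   - 2^1*3^2*31^2*2297^1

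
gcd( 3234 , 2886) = 6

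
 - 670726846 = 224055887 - 894782733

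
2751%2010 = 741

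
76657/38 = 76657/38 =2017.29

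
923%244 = 191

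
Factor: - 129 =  - 3^1*43^1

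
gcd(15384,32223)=3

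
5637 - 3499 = 2138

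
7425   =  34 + 7391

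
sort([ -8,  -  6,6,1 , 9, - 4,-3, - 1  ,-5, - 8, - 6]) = [-8, - 8, - 6, - 6 ,-5, -4,-3,-1, 1, 6,  9]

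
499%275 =224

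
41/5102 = 41/5102=0.01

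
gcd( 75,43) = 1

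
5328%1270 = 248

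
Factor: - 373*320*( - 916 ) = 109333760 = 2^8*5^1*229^1 * 373^1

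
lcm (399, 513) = 3591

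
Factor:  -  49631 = -31^1*1601^1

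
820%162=10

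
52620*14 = 736680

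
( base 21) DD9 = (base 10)6015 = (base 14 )2299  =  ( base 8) 13577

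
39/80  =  39/80 = 0.49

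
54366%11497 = 8378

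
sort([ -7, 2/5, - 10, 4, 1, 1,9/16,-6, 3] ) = [ - 10, - 7 ,-6,2/5, 9/16 , 1,1 , 3, 4 ]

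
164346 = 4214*39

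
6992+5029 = 12021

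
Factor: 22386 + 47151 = 69537 = 3^1*13^1 *1783^1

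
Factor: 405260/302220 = 881/657 = 3^( - 2)*73^(- 1 )*881^1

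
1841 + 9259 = 11100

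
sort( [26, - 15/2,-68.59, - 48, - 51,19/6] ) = [ - 68.59, - 51 ,-48 , - 15/2,19/6 , 26 ]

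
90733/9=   10081 + 4/9  =  10081.44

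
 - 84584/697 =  - 84584/697=- 121.35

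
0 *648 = 0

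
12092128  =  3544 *3412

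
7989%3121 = 1747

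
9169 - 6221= 2948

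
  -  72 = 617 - 689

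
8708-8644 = 64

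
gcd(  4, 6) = 2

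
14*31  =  434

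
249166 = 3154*79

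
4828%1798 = 1232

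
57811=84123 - 26312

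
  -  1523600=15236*( - 100 )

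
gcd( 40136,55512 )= 8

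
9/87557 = 9/87557=0.00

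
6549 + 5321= 11870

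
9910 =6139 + 3771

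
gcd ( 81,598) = 1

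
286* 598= 171028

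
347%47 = 18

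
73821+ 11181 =85002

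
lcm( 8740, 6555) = 26220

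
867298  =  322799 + 544499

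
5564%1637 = 653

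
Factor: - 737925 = -3^1 * 5^2*9839^1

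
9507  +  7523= 17030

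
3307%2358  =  949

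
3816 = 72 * 53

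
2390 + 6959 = 9349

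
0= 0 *2893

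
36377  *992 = 36085984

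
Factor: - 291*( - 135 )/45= 3^2* 97^1 = 873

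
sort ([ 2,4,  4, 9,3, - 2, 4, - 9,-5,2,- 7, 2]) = [ - 9, - 7, - 5,  -  2,2, 2, 2,3 , 4, 4,4,9]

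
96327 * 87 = 8380449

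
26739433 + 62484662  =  89224095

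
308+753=1061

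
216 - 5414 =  -5198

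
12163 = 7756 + 4407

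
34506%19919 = 14587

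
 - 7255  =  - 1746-5509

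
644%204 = 32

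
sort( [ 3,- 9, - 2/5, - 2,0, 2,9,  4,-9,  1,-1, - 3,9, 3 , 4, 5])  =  [ - 9, - 9, - 3 , - 2, - 1, - 2/5,0, 1, 2, 3, 3, 4, 4, 5, 9 , 9] 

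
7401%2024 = 1329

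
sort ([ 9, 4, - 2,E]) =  [ - 2, E, 4,9]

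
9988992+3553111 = 13542103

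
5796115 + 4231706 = 10027821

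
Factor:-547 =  - 547^1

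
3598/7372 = 1799/3686=0.49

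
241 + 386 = 627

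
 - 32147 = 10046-42193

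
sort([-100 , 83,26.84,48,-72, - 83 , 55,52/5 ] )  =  [ - 100, - 83, - 72 , 52/5,26.84,48 , 55,83] 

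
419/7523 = 419/7523 = 0.06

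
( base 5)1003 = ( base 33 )3t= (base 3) 11202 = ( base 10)128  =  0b10000000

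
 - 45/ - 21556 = 45/21556 = 0.00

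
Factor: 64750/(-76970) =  - 5^2 * 7^1 * 37^1  *  43^( - 1)*179^( - 1)=- 6475/7697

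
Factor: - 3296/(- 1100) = 2^3*5^( - 2 )*11^( - 1)*103^1 = 824/275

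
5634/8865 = 626/985 = 0.64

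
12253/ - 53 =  - 12253/53 = - 231.19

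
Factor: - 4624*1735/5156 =-2^2*5^1*17^2*347^1*1289^(-1) = - 2005660/1289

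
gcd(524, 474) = 2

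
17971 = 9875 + 8096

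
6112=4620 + 1492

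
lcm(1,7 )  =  7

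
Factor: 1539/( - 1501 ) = -81/79  =  - 3^4*79^(  -  1)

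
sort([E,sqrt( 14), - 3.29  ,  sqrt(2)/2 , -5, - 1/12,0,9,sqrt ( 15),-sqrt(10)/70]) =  [ - 5, - 3.29, - 1/12,-sqrt( 10)/70,  0  ,  sqrt(2 )/2, E, sqrt(14 ), sqrt(15),9 ] 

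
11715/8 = 1464 + 3/8 = 1464.38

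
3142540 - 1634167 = 1508373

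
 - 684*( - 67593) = 46233612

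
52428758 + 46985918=99414676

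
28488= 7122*4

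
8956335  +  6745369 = 15701704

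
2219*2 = 4438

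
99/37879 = 99/37879 =0.00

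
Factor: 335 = 5^1*67^1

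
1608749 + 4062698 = 5671447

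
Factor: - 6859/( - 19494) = 19/54 = 2^(-1 )*3^( -3)*19^1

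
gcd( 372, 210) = 6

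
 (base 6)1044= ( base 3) 100001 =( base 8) 364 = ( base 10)244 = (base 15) 114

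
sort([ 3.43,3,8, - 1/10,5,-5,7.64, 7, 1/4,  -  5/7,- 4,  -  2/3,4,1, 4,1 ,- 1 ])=[ - 5, - 4,-1, - 5/7, - 2/3, - 1/10, 1/4 , 1,1,3, 3.43,4, 4, 5,7, 7.64 , 8]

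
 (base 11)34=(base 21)1g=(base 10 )37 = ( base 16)25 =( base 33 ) 14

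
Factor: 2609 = 2609^1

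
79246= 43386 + 35860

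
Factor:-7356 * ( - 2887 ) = 21236772 = 2^2*3^1*613^1  *  2887^1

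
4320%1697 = 926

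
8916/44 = 202 + 7/11  =  202.64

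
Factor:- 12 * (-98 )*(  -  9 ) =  - 2^3 * 3^3*7^2 = - 10584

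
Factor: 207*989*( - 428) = -87621444= - 2^2*3^2*23^2 * 43^1*107^1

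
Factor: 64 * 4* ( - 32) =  - 2^13 = - 8192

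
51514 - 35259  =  16255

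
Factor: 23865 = 3^1*5^1 * 37^1*43^1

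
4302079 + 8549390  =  12851469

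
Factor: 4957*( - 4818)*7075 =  - 2^1 * 3^1*5^2*11^1*73^1*283^1*4957^1 =- 168970993950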